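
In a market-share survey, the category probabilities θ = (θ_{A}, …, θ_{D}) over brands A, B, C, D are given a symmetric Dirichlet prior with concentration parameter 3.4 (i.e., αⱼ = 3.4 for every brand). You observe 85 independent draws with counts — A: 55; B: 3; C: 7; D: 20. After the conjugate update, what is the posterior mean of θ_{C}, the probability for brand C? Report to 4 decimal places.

0.1055

The Dirichlet prior is conjugate to the Multinomial likelihood: each posterior αⱼ = prior αⱼ + observed count nⱼ.
Posterior concentration: (58.4, 6.4, 10.4, 23.4), total = 98.6.
E[θ_{C}|data] = α_{C}/Σα = 10.4/98.6 = 0.1055.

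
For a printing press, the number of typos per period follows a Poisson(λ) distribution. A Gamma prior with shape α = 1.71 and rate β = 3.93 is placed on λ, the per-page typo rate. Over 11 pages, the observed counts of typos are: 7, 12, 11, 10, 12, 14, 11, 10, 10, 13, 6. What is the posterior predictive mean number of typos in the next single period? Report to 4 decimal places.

7.8841

With a Gamma(shape α, rate β) prior, the Poisson likelihood is conjugate: the posterior is Gamma(α + ΣXᵢ, β + n).
Sum of counts S = 116 over n = 11 pages.
Posterior: Gamma(α+S, β+n) = Gamma(1.71+116, 3.93+11) = Gamma(117.71, 14.93).
The predictive distribution for one future period is NegBinom with mean α/β = 7.8841.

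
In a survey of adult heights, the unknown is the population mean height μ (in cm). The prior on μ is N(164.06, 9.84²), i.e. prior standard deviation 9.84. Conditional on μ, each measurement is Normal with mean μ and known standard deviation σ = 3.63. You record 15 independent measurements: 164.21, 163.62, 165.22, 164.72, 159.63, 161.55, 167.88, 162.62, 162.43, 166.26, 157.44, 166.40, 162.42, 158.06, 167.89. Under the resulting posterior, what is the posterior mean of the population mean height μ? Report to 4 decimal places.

For Normal data with known variance σ², a Normal(μ₀, σ₀²) prior on μ is conjugate. Posterior precision = 1/σ₀² + n/σ²; posterior mean is the precision-weighted average of μ₀ and x̄.
Σxᵢ = 164.21 + 163.62 + 165.22 + 164.72 + 159.63 + 161.55 + 167.88 + 162.62 + 162.43 + 166.26 + 157.44 + 166.40 + 162.42 + 158.06 + 167.89 = 2450.35, so n·x̄ = 2450.35.
σ₀² = 9.84² = 96.8256, σ² = 3.63² = 13.1769; σ² + n·σ₀² = 13.1769 + 15·96.8256 = 1465.5609.
Posterior mean = (μ₀/σ₀² + n·x̄/σ²)/(1/σ₀² + n/σ²) = (σ²·μ₀ + σ₀²·n·x̄)/(σ² + n·σ₀²) = (13.1769·164.06 + 96.8256·2450.35)/1465.5609 = 239418.411174/1465.5609 = 163.3630.

163.3630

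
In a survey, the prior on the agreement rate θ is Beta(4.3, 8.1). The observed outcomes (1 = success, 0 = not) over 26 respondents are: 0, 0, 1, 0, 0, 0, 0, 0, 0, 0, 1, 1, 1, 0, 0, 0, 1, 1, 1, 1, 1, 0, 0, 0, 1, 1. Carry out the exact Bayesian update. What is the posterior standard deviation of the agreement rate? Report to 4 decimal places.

The Beta prior is conjugate to a Binomial/Bernoulli likelihood; the update adds successes to α and failures to β.
Posterior: Beta(α+k, β+n−k) = Beta(4.3+11, 8.1+15) = Beta(15.3, 23.1).
Var = αβ/((α+β)²(α+β+1)) = 15.3·23.1/(38.4²·39.4) = 0.00608338; SD = √0.00608338 = 0.0780.

0.0780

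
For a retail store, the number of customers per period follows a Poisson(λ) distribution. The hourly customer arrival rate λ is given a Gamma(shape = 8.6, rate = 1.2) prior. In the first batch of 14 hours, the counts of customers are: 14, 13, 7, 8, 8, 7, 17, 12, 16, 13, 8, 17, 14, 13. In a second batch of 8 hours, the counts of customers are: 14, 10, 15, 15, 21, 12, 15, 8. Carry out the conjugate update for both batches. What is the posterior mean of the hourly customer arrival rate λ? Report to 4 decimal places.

12.3103

With a Gamma(shape α, rate β) prior, the Poisson likelihood is conjugate: the posterior is Gamma(α + ΣXᵢ, β + n).
Batch 1: sum of counts S = 167 over n = 14 hours.
After batch 1: Gamma(α+S, β+n) = Gamma(8.6+167, 1.2+14) = Gamma(175.6, 15.2).
Batch 2: sum of counts S = 110 over n = 8 hours.
After batch 2: Gamma(α+S, β+n) = Gamma(175.6+110, 15.2+8) = Gamma(285.6, 23.2).
Posterior mean = α/β = 285.6/23.2 = 12.3103.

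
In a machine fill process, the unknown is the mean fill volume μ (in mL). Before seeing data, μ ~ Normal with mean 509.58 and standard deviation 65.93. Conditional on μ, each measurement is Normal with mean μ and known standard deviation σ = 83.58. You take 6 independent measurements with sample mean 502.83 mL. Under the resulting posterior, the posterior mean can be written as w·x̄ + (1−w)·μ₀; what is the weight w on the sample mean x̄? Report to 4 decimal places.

For Normal data with known variance σ², a Normal(μ₀, σ₀²) prior on μ is conjugate. Posterior precision = 1/σ₀² + n/σ²; posterior mean is the precision-weighted average of μ₀ and x̄.
σ₀² = 65.93² = 4346.7649, σ² = 83.58² = 6985.6164. Prior precision 1/σ₀² = 1/4346.7649; data precision n/σ² = 6/6985.6164.
w = (n/σ²)/(1/σ₀² + n/σ²) = n·σ₀²/(σ² + n·σ₀²) = 6·4346.7649/(6985.6164 + 6·4346.7649) = 26080.5894/33066.2058 = 0.7887.

0.7887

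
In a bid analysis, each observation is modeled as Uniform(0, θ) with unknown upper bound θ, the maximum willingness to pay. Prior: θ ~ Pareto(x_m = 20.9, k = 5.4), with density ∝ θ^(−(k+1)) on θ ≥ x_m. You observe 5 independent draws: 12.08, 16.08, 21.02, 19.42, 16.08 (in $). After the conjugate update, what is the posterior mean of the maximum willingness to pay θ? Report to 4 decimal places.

23.2562

A Pareto(scale x_m, shape k) prior on the upper bound θ of Uniform(0, θ) is conjugate: posterior is Pareto(max(x_m, max xᵢ), k + n).
Sample maximum = 21.02; prior scale x_m = 20.9 → posterior scale = max = 21.02.
Posterior shape = 5.4 + 5 = 10.4.
E[θ|data] = k·x_m/(k−1) = 10.4·21.02/9.4 = 23.2562.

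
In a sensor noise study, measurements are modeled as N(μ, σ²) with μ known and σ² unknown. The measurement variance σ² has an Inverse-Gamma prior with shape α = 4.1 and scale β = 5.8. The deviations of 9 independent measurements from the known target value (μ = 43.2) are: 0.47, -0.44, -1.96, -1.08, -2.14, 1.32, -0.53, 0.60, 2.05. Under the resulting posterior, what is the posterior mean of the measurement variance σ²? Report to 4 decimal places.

1.8545

With known mean μ and an Inverse-Gamma(α, β) prior on σ², the Normal likelihood is conjugate: posterior is Inv-Gamma(α + n/2, β + Σ(xᵢ−μ)²/2).
Σ(xᵢ−μ)² = (0.47)² + (-0.44)² + (-1.96)² + (-1.08)² + (-2.14)² + (1.32)² + (-0.53)² + (0.60)² + (2.05)² = 16.5879.
Posterior: Inv-Gamma(4.1 + 9/2, 5.8 + 16.5879/2) = Inv-Gamma(8.60, 14.09395).
E[σ²|data] = β/(α−1) = 14.09395/7.60 = 1.8545.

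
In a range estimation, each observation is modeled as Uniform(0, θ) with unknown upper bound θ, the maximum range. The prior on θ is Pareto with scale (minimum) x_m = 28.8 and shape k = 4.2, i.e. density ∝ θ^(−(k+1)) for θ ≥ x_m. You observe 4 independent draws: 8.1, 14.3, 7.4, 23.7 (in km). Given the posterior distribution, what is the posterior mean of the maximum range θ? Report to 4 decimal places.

32.8000

A Pareto(scale x_m, shape k) prior on the upper bound θ of Uniform(0, θ) is conjugate: posterior is Pareto(max(x_m, max xᵢ), k + n).
Sample maximum = 23.7; prior scale x_m = 28.8 → posterior scale = max = 28.8.
Posterior shape = 4.2 + 4 = 8.2.
E[θ|data] = k·x_m/(k−1) = 8.2·28.8/7.2 = 32.8000.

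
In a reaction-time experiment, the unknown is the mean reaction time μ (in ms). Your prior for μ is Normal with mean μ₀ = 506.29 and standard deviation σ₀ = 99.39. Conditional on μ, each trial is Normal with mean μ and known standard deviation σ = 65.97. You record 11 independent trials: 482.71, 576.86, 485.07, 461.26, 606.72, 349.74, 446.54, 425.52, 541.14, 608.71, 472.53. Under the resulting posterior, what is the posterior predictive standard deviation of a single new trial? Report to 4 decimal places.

For Normal data with known variance σ², a Normal(μ₀, σ₀²) prior on μ is conjugate. Posterior precision = 1/σ₀² + n/σ²; posterior mean is the precision-weighted average of μ₀ and x̄.
σ₀² = 99.39² = 9878.3721, σ² = 65.97² = 4352.0409; σ² + n·σ₀² = 4352.0409 + 11·9878.3721 = 113014.134.
Posterior precision = 1/σ₀² + n/σ² = 1/9878.3721 + 11/4352.0409 = (σ² + n·σ₀²)/(σ₀²σ²) = 113014.134/(9878.3721·4352.0409); posterior variance σₙ² = σ₀²σ²/(σ² + n·σ₀²) = 9878.3721·4352.0409/113014.134 = 380.404449.
Predictive variance for one new observation = σₙ² + σ² = 9878.3721·4352.0409/113014.134 + 4352.0409 = σ²·(σ₀² + 113014.134)/113014.134 = 4352.0409·122892.5061/113014.134 = 4732.445349; SD = √(4352.0409·122892.5061/113014.134) = 68.7928.

68.7928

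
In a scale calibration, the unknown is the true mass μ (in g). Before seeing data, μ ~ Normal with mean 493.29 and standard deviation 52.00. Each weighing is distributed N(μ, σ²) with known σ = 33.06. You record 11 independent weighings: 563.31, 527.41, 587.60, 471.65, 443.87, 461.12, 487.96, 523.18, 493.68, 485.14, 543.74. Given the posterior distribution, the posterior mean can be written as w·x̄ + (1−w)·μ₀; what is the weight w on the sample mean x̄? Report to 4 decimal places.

0.9646

For Normal data with known variance σ², a Normal(μ₀, σ₀²) prior on μ is conjugate. Posterior precision = 1/σ₀² + n/σ²; posterior mean is the precision-weighted average of μ₀ and x̄.
σ₀² = 52.00² = 2704, σ² = 33.06² = 1092.9636. Prior precision 1/σ₀² = 1/2704; data precision n/σ² = 11/1092.9636.
w = (n/σ²)/(1/σ₀² + n/σ²) = n·σ₀²/(σ² + n·σ₀²) = 11·2704/(1092.9636 + 11·2704) = 29744/30836.9636 = 0.9646.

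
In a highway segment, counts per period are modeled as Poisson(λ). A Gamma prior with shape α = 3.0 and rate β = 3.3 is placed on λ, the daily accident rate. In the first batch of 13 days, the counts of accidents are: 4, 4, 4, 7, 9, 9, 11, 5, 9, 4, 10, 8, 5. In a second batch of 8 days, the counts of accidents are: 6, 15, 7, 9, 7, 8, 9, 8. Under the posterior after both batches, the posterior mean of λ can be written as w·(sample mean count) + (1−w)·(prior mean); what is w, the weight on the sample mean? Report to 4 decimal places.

0.8642

With a Gamma(shape α, rate β) prior, the Poisson likelihood is conjugate: the posterior is Gamma(α + ΣXᵢ, β + n).
Total number of days: n = 13 + 8 = 21.
Posterior mean = (α₀+S)/(β₀+n) = [n/(β₀+n)]·(S/n) + [β₀/(β₀+n)]·(α₀/β₀), so only n and β₀ enter the weight.
Weight on data w = n/(β₀+n) = 21/(3.3+21) = 21/24.3 = 0.8642.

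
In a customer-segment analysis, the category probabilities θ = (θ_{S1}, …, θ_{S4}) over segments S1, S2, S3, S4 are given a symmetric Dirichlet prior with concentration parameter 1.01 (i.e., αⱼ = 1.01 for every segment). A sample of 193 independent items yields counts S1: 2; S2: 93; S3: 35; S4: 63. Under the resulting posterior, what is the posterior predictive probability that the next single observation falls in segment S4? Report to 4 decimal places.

The Dirichlet prior is conjugate to the Multinomial likelihood: each posterior αⱼ = prior αⱼ + observed count nⱼ.
Posterior concentration: (3.01, 94.01, 36.01, 64.01), total = 197.04.
P(next = S4 | data) = α_{S4}/Σα = 0.3249.

0.3249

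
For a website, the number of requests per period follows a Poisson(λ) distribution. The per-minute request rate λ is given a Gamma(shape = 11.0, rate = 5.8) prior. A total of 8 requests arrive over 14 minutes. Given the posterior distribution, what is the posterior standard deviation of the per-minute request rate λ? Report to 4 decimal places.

With a Gamma(shape α, rate β) prior, the Poisson likelihood is conjugate: the posterior is Gamma(α + ΣXᵢ, β + n).
Posterior: Gamma(α+S, β+n) = Gamma(11.0+8, 5.8+14) = Gamma(19.0, 19.8).
SD = √α/β = √19.0/19.8 = 0.2201.

0.2201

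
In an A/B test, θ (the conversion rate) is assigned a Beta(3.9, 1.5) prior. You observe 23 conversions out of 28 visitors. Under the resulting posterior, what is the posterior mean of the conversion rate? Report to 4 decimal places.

0.8054

The Beta prior is conjugate to a Binomial/Bernoulli likelihood; the update adds successes to α and failures to β.
Posterior: Beta(α+k, β+n−k) = Beta(3.9+23, 1.5+5) = Beta(26.9, 6.5).
Posterior mean = α/(α+β) = 26.9/33.4 = 0.8054.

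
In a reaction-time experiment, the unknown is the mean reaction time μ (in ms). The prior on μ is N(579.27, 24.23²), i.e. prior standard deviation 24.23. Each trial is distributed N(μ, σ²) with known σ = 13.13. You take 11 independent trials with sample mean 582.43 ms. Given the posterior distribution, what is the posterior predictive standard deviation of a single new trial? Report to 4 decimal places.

For Normal data with known variance σ², a Normal(μ₀, σ₀²) prior on μ is conjugate. Posterior precision = 1/σ₀² + n/σ²; posterior mean is the precision-weighted average of μ₀ and x̄.
σ₀² = 24.23² = 587.0929, σ² = 13.13² = 172.3969; σ² + n·σ₀² = 172.3969 + 11·587.0929 = 6630.4188.
Posterior precision = 1/σ₀² + n/σ² = 1/587.0929 + 11/172.3969 = (σ² + n·σ₀²)/(σ₀²σ²) = 6630.4188/(587.0929·172.3969); posterior variance σₙ² = σ₀²σ²/(σ² + n·σ₀²) = 587.0929·172.3969/6630.4188 = 15.264948.
Predictive variance for one new observation = σₙ² + σ² = 587.0929·172.3969/6630.4188 + 172.3969 = σ²·(σ₀² + 6630.4188)/6630.4188 = 172.3969·7217.5117/6630.4188 = 187.661848; SD = √(172.3969·7217.5117/6630.4188) = 13.6990.

13.6990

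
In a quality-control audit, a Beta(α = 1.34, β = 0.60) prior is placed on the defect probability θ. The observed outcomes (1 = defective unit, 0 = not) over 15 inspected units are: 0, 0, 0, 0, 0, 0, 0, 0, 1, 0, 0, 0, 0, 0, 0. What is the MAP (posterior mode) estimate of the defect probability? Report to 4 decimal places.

The Beta prior is conjugate to a Binomial/Bernoulli likelihood; the update adds successes to α and failures to β.
Posterior: Beta(α+k, β+n−k) = Beta(1.34+1, 0.60+14) = Beta(2.34, 14.60).
Mode of Beta(a,b) for a,b>1 is (a−1)/(a+b−2) = 1.34/14.94 = 0.0897.

0.0897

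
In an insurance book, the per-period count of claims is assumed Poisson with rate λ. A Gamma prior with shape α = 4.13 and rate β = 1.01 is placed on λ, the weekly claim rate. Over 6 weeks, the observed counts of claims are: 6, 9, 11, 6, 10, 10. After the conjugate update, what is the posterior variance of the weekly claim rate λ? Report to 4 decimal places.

1.1422

With a Gamma(shape α, rate β) prior, the Poisson likelihood is conjugate: the posterior is Gamma(α + ΣXᵢ, β + n).
Sum of counts S = 52 over n = 6 weeks.
Posterior: Gamma(α+S, β+n) = Gamma(4.13+52, 1.01+6) = Gamma(56.13, 7.01).
Var = α/β² = 56.13/7.01² = 1.1422.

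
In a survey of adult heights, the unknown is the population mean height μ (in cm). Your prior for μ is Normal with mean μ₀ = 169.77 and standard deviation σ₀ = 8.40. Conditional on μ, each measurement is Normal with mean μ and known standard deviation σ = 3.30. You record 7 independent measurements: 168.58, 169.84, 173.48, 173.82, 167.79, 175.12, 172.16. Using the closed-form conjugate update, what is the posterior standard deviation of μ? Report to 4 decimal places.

For Normal data with known variance σ², a Normal(μ₀, σ₀²) prior on μ is conjugate. Posterior precision = 1/σ₀² + n/σ²; posterior mean is the precision-weighted average of μ₀ and x̄.
σ₀² = 8.40² = 70.56, σ² = 3.30² = 10.89; σ² + n·σ₀² = 10.89 + 7·70.56 = 504.81.
Posterior precision = 1/σ₀² + n/σ² = 1/70.56 + 7/10.89 = (σ² + n·σ₀²)/(σ₀²σ²) = 504.81/(70.56·10.89); posterior variance σₙ² = σ₀²σ²/(σ² + n·σ₀²) = 70.56·10.89/504.81 = 1.522154.
Posterior SD = √σₙ² = √(70.56·10.89/504.81) = 1.2338.

1.2338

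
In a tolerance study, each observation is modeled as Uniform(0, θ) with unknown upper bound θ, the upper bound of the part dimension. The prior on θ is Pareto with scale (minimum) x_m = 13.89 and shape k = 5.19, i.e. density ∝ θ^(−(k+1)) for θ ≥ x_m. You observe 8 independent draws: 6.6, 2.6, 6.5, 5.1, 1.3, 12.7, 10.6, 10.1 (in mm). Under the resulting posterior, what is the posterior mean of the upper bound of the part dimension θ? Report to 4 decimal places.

A Pareto(scale x_m, shape k) prior on the upper bound θ of Uniform(0, θ) is conjugate: posterior is Pareto(max(x_m, max xᵢ), k + n).
Sample maximum = 12.7; prior scale x_m = 13.89 → posterior scale = max = 13.89.
Posterior shape = 5.19 + 8 = 13.19.
E[θ|data] = k·x_m/(k−1) = 13.19·13.89/12.19 = 15.0295.

15.0295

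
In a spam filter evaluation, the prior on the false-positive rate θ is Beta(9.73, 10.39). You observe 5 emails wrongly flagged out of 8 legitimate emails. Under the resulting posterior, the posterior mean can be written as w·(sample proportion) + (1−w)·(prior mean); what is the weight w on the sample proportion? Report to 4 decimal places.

The Beta prior is conjugate to a Binomial/Bernoulli likelihood; the update adds successes to α and failures to β.
Posterior mean = (α₀+k)/(α₀+β₀+n) = [n/(α₀+β₀+n)]·(k/n) + [(α₀+β₀)/(α₀+β₀+n)]·α₀/(α₀+β₀), so only n and the prior enter the weight.
The weight on the data is w = n/(α₀+β₀+n) = 8/(9.73+10.39+8) = 8/28.12 = 0.2845.

0.2845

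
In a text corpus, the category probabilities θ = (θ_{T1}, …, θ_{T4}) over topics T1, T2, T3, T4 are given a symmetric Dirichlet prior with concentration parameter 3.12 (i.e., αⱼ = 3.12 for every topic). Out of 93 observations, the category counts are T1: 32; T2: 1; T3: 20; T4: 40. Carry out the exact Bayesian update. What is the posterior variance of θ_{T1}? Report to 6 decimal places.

0.002086

The Dirichlet prior is conjugate to the Multinomial likelihood: each posterior αⱼ = prior αⱼ + observed count nⱼ.
Posterior concentration: (35.12, 4.12, 23.12, 43.12), total = 105.48.
Var[θ_j] = α_j(Σα−α_j)/((Σα)²(Σα+1)) = 35.12·70.36/(105.48²·106.48) = 0.002086.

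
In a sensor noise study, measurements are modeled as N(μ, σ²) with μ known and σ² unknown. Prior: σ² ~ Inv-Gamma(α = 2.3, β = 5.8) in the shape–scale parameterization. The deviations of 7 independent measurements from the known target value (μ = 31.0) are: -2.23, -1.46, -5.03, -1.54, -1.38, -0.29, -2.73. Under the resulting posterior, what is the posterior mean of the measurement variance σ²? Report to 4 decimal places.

5.8144

With known mean μ and an Inverse-Gamma(α, β) prior on σ², the Normal likelihood is conjugate: posterior is Inv-Gamma(α + n/2, β + Σ(xᵢ−μ)²/2).
Σ(xᵢ−μ)² = (-2.23)² + (-1.46)² + (-5.03)² + (-1.54)² + (-1.38)² + (-0.29)² + (-2.73)² = 44.2184.
Posterior: Inv-Gamma(2.3 + 7/2, 5.8 + 44.2184/2) = Inv-Gamma(5.80, 27.90920).
E[σ²|data] = β/(α−1) = 27.90920/4.80 = 5.8144.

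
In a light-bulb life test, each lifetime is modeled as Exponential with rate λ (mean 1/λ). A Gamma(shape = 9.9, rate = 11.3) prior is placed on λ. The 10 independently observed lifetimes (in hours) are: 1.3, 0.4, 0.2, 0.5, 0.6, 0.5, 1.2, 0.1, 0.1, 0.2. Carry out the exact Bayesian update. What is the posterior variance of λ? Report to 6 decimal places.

With a Gamma(shape α, rate β) prior on the exponential rate λ, the posterior after n observations with total T = Σxᵢ is Gamma(α+n, β+T).
Sum of observations T = 5.1 hours; n = 10.
Posterior: Gamma(9.9+10, 11.3+5.1) = Gamma(19.9, 16.4).
Var = α/β² = 0.073989.

0.073989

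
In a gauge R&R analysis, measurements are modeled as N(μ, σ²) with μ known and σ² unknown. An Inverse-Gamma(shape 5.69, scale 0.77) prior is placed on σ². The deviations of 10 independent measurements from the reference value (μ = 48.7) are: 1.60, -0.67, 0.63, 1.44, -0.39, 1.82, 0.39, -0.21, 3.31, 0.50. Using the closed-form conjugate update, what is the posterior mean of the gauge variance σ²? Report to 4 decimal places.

With known mean μ and an Inverse-Gamma(α, β) prior on σ², the Normal likelihood is conjugate: posterior is Inv-Gamma(α + n/2, β + Σ(xᵢ−μ)²/2).
Σ(xᵢ−μ)² = (1.60)² + (-0.67)² + (0.63)² + (1.44)² + (-0.39)² + (1.82)² + (0.39)² + (-0.21)² + (3.31)² + (0.50)² = 20.3462.
Posterior: Inv-Gamma(5.69 + 10/2, 0.77 + 20.3462/2) = Inv-Gamma(10.69, 10.94310).
E[σ²|data] = β/(α−1) = 10.94310/9.69 = 1.1293.

1.1293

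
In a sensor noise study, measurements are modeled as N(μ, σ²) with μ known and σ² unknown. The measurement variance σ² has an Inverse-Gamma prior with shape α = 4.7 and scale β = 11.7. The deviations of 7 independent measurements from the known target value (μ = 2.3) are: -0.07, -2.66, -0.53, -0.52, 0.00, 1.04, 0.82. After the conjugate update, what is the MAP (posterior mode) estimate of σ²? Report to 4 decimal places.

With known mean μ and an Inverse-Gamma(α, β) prior on σ², the Normal likelihood is conjugate: posterior is Inv-Gamma(α + n/2, β + Σ(xᵢ−μ)²/2).
Σ(xᵢ−μ)² = (-0.07)² + (-2.66)² + (-0.53)² + (-0.52)² + (0.00)² + (1.04)² + (0.82)² = 9.3858.
Posterior: Inv-Gamma(4.7 + 7/2, 11.7 + 9.3858/2) = Inv-Gamma(8.20, 16.39290).
Mode = β/(α+1) = 16.39290/9.20 = 1.7818.

1.7818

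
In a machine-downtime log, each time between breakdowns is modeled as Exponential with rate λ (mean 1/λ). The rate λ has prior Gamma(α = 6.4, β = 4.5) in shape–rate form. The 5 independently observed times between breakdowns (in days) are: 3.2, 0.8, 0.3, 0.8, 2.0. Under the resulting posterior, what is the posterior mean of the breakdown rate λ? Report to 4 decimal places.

With a Gamma(shape α, rate β) prior on the exponential rate λ, the posterior after n observations with total T = Σxᵢ is Gamma(α+n, β+T).
Sum of observations T = 7.1 days; n = 5.
Posterior: Gamma(6.4+5, 4.5+7.1) = Gamma(11.4, 11.6).
Posterior mean of λ = α/β = 11.4/11.6 = 0.9828.

0.9828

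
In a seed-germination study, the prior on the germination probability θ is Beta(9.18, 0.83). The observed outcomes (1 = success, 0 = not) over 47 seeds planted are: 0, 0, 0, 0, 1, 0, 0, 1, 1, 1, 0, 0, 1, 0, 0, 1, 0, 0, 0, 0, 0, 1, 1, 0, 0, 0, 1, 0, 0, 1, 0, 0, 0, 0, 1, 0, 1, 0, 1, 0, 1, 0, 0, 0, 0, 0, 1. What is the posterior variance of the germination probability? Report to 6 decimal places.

The Beta prior is conjugate to a Binomial/Bernoulli likelihood; the update adds successes to α and failures to β.
Posterior: Beta(α+k, β+n−k) = Beta(9.18+15, 0.83+32) = Beta(24.18, 32.83).
Var = αβ/((α+β)²(α+β+1)) = 24.18·32.83/(57.01²·58.01) = 0.004210.

0.004210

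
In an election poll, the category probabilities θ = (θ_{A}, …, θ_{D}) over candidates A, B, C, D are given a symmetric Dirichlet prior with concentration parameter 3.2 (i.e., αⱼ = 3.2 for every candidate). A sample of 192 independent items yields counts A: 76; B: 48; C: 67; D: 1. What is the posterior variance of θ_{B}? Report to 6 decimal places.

The Dirichlet prior is conjugate to the Multinomial likelihood: each posterior αⱼ = prior αⱼ + observed count nⱼ.
Posterior concentration: (79.2, 51.2, 70.2, 4.2), total = 204.8.
Var[θ_j] = α_j(Σα−α_j)/((Σα)²(Σα+1)) = 51.2·153.6/(204.8²·205.8) = 0.000911.

0.000911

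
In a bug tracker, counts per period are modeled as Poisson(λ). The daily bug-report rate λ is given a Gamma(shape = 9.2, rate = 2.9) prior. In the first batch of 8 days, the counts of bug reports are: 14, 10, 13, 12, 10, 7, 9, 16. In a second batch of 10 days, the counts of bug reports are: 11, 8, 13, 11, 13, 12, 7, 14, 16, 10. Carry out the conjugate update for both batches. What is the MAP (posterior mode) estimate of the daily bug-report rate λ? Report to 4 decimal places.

10.2488

With a Gamma(shape α, rate β) prior, the Poisson likelihood is conjugate: the posterior is Gamma(α + ΣXᵢ, β + n).
Batch 1: sum of counts S = 91 over n = 8 days.
After batch 1: Gamma(α+S, β+n) = Gamma(9.2+91, 2.9+8) = Gamma(100.2, 10.9).
Batch 2: sum of counts S = 115 over n = 10 days.
After batch 2: Gamma(α+S, β+n) = Gamma(100.2+115, 10.9+10) = Gamma(215.2, 20.9).
Mode of Gamma(α,β) for α≥1 is (α−1)/β = 214.2/20.9 = 10.2488.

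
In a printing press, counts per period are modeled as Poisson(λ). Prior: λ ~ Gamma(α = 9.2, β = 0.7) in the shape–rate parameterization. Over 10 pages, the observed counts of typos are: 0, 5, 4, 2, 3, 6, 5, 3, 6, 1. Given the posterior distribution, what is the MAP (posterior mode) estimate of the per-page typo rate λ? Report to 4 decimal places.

4.0374

With a Gamma(shape α, rate β) prior, the Poisson likelihood is conjugate: the posterior is Gamma(α + ΣXᵢ, β + n).
Sum of counts S = 35 over n = 10 pages.
Posterior: Gamma(α+S, β+n) = Gamma(9.2+35, 0.7+10) = Gamma(44.2, 10.7).
Mode of Gamma(α,β) for α≥1 is (α−1)/β = 43.2/10.7 = 4.0374.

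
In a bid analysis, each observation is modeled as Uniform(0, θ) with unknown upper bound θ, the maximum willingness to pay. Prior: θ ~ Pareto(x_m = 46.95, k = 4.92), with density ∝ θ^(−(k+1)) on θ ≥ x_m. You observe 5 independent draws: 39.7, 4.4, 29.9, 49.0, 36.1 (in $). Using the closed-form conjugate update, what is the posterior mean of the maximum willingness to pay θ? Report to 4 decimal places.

A Pareto(scale x_m, shape k) prior on the upper bound θ of Uniform(0, θ) is conjugate: posterior is Pareto(max(x_m, max xᵢ), k + n).
Sample maximum = 49.0; prior scale x_m = 46.95 → posterior scale = max = 49.00.
Posterior shape = 4.92 + 5 = 9.92.
E[θ|data] = k·x_m/(k−1) = 9.92·49.00/8.92 = 54.4933.

54.4933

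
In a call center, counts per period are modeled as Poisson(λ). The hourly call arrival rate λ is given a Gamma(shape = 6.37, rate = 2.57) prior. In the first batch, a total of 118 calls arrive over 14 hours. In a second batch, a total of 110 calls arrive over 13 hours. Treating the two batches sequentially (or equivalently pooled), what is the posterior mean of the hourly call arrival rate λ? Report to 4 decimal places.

With a Gamma(shape α, rate β) prior, the Poisson likelihood is conjugate: the posterior is Gamma(α + ΣXᵢ, β + n).
After batch 1: Gamma(α+S, β+n) = Gamma(6.37+118, 2.57+14) = Gamma(124.37, 16.57).
After batch 2: Gamma(α+S, β+n) = Gamma(124.37+110, 16.57+13) = Gamma(234.37, 29.57).
Posterior mean = α/β = 234.37/29.57 = 7.9259.

7.9259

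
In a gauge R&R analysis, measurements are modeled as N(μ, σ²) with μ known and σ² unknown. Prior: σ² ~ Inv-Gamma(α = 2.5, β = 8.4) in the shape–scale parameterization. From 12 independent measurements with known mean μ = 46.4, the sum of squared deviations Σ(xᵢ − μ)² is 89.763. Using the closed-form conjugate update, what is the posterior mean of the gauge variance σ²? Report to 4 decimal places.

With known mean μ and an Inverse-Gamma(α, β) prior on σ², the Normal likelihood is conjugate: posterior is Inv-Gamma(α + n/2, β + Σ(xᵢ−μ)²/2).
Posterior: Inv-Gamma(2.5 + 12/2, 8.4 + 89.763/2) = Inv-Gamma(8.50, 53.2815).
E[σ²|data] = β/(α−1) = 53.2815/7.50 = 7.1042.

7.1042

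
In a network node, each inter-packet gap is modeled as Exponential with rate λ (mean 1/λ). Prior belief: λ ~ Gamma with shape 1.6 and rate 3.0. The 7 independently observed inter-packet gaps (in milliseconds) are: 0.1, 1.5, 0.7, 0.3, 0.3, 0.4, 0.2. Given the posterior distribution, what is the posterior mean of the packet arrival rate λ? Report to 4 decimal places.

1.3231

With a Gamma(shape α, rate β) prior on the exponential rate λ, the posterior after n observations with total T = Σxᵢ is Gamma(α+n, β+T).
Sum of observations T = 3.5 milliseconds; n = 7.
Posterior: Gamma(1.6+7, 3.0+3.5) = Gamma(8.6, 6.5).
Posterior mean of λ = α/β = 8.6/6.5 = 1.3231.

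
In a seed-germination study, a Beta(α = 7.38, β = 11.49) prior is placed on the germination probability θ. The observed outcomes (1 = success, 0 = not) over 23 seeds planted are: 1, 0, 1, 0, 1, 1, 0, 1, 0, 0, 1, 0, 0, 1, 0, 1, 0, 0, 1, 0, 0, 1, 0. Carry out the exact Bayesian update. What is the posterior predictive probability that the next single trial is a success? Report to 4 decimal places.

The Beta prior is conjugate to a Binomial/Bernoulli likelihood; the update adds successes to α and failures to β.
Posterior: Beta(α+k, β+n−k) = Beta(7.38+10, 11.49+13) = Beta(17.38, 24.49).
For a single future Bernoulli trial, P(success | data) = α/(α+β) = 0.4151.

0.4151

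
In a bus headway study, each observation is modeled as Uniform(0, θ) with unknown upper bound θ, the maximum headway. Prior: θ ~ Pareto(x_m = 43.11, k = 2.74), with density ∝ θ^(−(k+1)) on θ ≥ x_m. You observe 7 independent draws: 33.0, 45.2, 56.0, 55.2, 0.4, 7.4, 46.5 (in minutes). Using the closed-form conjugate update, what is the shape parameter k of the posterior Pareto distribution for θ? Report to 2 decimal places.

A Pareto(scale x_m, shape k) prior on the upper bound θ of Uniform(0, θ) is conjugate: posterior is Pareto(max(x_m, max xᵢ), k + n).
Sample maximum = 56.0; prior scale x_m = 43.11 → posterior scale = max = 56.00.
Posterior shape = 2.74 + 7 = 9.74.
Posterior shape k = 9.74.

9.74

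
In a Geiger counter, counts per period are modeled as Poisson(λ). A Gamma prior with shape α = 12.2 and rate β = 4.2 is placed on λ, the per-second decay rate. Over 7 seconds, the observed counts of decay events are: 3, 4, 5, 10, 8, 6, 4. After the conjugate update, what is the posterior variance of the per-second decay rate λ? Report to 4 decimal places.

0.4161

With a Gamma(shape α, rate β) prior, the Poisson likelihood is conjugate: the posterior is Gamma(α + ΣXᵢ, β + n).
Sum of counts S = 40 over n = 7 seconds.
Posterior: Gamma(α+S, β+n) = Gamma(12.2+40, 4.2+7) = Gamma(52.2, 11.2).
Var = α/β² = 52.2/11.2² = 0.4161.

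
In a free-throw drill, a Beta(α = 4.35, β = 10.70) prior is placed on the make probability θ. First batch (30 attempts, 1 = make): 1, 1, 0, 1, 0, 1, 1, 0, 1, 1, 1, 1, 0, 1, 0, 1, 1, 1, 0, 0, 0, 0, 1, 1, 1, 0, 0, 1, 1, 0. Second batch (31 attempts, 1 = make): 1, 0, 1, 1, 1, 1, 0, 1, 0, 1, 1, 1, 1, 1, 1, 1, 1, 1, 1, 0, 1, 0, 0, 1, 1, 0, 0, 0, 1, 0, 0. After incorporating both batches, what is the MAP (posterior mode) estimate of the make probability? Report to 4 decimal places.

0.5584

The Beta prior is conjugate to a Binomial/Bernoulli likelihood; the update adds successes to α and failures to β.
After batch 1: Beta(4.35+18, 10.70+12) = Beta(22.35, 22.70).
After batch 2: Beta(22.35+20, 22.70+11) = Beta(42.35, 33.70).
Mode of Beta(a,b) for a,b>1 is (a−1)/(a+b−2) = 41.35/74.05 = 0.5584.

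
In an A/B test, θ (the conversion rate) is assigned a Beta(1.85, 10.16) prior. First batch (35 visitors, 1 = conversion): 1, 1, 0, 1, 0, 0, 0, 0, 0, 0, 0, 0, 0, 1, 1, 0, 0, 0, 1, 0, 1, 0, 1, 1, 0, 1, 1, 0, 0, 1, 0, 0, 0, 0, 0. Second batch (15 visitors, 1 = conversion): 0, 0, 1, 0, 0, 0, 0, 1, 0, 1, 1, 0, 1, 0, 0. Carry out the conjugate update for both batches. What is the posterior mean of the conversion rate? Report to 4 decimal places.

0.3040

The Beta prior is conjugate to a Binomial/Bernoulli likelihood; the update adds successes to α and failures to β.
After batch 1: Beta(1.85+12, 10.16+23) = Beta(13.85, 33.16).
After batch 2: Beta(13.85+5, 33.16+10) = Beta(18.85, 43.16).
Posterior mean = α/(α+β) = 18.85/62.01 = 0.3040.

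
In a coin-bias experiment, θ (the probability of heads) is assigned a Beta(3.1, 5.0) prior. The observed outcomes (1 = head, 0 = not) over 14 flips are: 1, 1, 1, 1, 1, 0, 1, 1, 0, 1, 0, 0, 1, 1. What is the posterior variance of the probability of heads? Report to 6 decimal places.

The Beta prior is conjugate to a Binomial/Bernoulli likelihood; the update adds successes to α and failures to β.
Posterior: Beta(α+k, β+n−k) = Beta(3.1+10, 5.0+4) = Beta(13.1, 9.0).
Var = αβ/((α+β)²(α+β+1)) = 13.1·9.0/(22.1²·23.1) = 0.010450.

0.010450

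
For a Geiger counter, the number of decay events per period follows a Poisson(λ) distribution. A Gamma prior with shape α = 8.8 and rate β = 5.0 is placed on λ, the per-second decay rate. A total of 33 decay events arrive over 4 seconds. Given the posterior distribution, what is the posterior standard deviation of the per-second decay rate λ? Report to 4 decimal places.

0.7184

With a Gamma(shape α, rate β) prior, the Poisson likelihood is conjugate: the posterior is Gamma(α + ΣXᵢ, β + n).
Posterior: Gamma(α+S, β+n) = Gamma(8.8+33, 5.0+4) = Gamma(41.8, 9.0).
SD = √α/β = √41.8/9.0 = 0.7184.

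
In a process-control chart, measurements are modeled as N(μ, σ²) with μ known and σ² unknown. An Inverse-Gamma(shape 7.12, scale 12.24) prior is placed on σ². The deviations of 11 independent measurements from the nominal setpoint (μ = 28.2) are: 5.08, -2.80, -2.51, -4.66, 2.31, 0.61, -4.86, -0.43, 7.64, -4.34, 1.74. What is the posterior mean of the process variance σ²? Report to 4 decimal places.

With known mean μ and an Inverse-Gamma(α, β) prior on σ², the Normal likelihood is conjugate: posterior is Inv-Gamma(α + n/2, β + Σ(xᵢ−μ)²/2).
Σ(xᵢ−μ)² = (5.08)² + (-2.80)² + (-2.51)² + (-4.66)² + (2.31)² + (0.61)² + (-4.86)² + (-0.43)² + (7.64)² + (-4.34)² + (1.74)² = 171.4076.
Posterior: Inv-Gamma(7.12 + 11/2, 12.24 + 171.4076/2) = Inv-Gamma(12.62, 97.94380).
E[σ²|data] = β/(α−1) = 97.94380/11.62 = 8.4289.

8.4289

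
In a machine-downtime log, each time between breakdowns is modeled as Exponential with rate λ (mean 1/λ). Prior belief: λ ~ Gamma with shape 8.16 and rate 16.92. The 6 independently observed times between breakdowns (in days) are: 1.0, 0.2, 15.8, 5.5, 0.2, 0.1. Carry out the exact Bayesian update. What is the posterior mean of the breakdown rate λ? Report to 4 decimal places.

With a Gamma(shape α, rate β) prior on the exponential rate λ, the posterior after n observations with total T = Σxᵢ is Gamma(α+n, β+T).
Sum of observations T = 22.8 days; n = 6.
Posterior: Gamma(8.16+6, 16.92+22.8) = Gamma(14.16, 39.72).
Posterior mean of λ = α/β = 14.16/39.72 = 0.3565.

0.3565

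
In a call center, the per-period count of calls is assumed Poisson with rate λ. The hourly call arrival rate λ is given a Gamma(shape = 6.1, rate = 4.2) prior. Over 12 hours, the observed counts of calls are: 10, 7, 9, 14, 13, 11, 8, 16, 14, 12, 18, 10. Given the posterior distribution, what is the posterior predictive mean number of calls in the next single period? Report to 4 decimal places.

9.1420

With a Gamma(shape α, rate β) prior, the Poisson likelihood is conjugate: the posterior is Gamma(α + ΣXᵢ, β + n).
Sum of counts S = 142 over n = 12 hours.
Posterior: Gamma(α+S, β+n) = Gamma(6.1+142, 4.2+12) = Gamma(148.1, 16.2).
The predictive distribution for one future period is NegBinom with mean α/β = 9.1420.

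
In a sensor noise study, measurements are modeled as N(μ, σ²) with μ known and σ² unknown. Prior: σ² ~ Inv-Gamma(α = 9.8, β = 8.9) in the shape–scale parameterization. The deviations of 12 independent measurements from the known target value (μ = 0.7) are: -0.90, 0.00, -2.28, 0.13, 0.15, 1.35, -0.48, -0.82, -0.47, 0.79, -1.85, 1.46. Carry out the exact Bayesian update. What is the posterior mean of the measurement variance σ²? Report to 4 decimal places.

With known mean μ and an Inverse-Gamma(α, β) prior on σ², the Normal likelihood is conjugate: posterior is Inv-Gamma(α + n/2, β + Σ(xᵢ−μ)²/2).
Σ(xᵢ−μ)² = (-0.90)² + (0.00)² + (-2.28)² + (0.13)² + (0.15)² + (1.35)² + (-0.48)² + (-0.82)² + (-0.47)² + (0.79)² + (-1.85)² + (1.46)² = 15.1722.
Posterior: Inv-Gamma(9.8 + 12/2, 8.9 + 15.1722/2) = Inv-Gamma(15.80, 16.48610).
E[σ²|data] = β/(α−1) = 16.48610/14.80 = 1.1139.

1.1139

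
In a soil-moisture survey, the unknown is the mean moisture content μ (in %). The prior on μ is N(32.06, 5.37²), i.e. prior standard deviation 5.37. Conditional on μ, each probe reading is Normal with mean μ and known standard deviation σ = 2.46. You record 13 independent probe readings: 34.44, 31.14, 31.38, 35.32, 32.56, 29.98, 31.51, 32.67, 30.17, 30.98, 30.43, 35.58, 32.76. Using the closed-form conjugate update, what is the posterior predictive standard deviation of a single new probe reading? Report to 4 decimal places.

For Normal data with known variance σ², a Normal(μ₀, σ₀²) prior on μ is conjugate. Posterior precision = 1/σ₀² + n/σ²; posterior mean is the precision-weighted average of μ₀ and x̄.
σ₀² = 5.37² = 28.8369, σ² = 2.46² = 6.0516; σ² + n·σ₀² = 6.0516 + 13·28.8369 = 380.9313.
Posterior precision = 1/σ₀² + n/σ² = 1/28.8369 + 13/6.0516 = (σ² + n·σ₀²)/(σ₀²σ²) = 380.9313/(28.8369·6.0516); posterior variance σₙ² = σ₀²σ²/(σ² + n·σ₀²) = 28.8369·6.0516/380.9313 = 0.458112.
Predictive variance for one new observation = σₙ² + σ² = 28.8369·6.0516/380.9313 + 6.0516 = σ²·(σ₀² + 380.9313)/380.9313 = 6.0516·409.7682/380.9313 = 6.509712; SD = √(6.0516·409.7682/380.9313) = 2.5514.

2.5514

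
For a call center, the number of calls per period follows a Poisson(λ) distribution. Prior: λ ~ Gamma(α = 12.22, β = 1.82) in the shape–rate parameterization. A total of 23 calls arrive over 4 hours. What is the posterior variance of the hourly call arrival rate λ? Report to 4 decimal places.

With a Gamma(shape α, rate β) prior, the Poisson likelihood is conjugate: the posterior is Gamma(α + ΣXᵢ, β + n).
Posterior: Gamma(α+S, β+n) = Gamma(12.22+23, 1.82+4) = Gamma(35.22, 5.82).
Var = α/β² = 35.22/5.82² = 1.0398.

1.0398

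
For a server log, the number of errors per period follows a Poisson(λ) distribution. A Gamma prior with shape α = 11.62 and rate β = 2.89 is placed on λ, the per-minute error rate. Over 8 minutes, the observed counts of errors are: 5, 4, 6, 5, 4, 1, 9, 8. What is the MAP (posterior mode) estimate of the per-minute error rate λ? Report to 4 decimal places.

4.8320

With a Gamma(shape α, rate β) prior, the Poisson likelihood is conjugate: the posterior is Gamma(α + ΣXᵢ, β + n).
Sum of counts S = 42 over n = 8 minutes.
Posterior: Gamma(α+S, β+n) = Gamma(11.62+42, 2.89+8) = Gamma(53.62, 10.89).
Mode of Gamma(α,β) for α≥1 is (α−1)/β = 52.62/10.89 = 4.8320.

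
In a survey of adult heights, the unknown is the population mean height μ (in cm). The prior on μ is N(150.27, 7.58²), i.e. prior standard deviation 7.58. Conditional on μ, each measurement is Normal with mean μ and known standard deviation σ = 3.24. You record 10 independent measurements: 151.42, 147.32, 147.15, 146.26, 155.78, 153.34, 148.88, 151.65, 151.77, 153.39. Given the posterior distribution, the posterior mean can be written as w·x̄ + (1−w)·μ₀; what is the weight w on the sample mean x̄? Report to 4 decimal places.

0.9821

For Normal data with known variance σ², a Normal(μ₀, σ₀²) prior on μ is conjugate. Posterior precision = 1/σ₀² + n/σ²; posterior mean is the precision-weighted average of μ₀ and x̄.
σ₀² = 7.58² = 57.4564, σ² = 3.24² = 10.4976. Prior precision 1/σ₀² = 1/57.4564; data precision n/σ² = 10/10.4976.
w = (n/σ²)/(1/σ₀² + n/σ²) = n·σ₀²/(σ² + n·σ₀²) = 10·57.4564/(10.4976 + 10·57.4564) = 574.564/585.0616 = 0.9821.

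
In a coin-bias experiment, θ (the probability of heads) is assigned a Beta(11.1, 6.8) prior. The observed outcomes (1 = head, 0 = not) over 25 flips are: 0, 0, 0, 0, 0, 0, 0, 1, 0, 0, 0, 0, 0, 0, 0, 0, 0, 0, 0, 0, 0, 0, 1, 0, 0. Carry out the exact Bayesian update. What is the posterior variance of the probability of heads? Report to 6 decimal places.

The Beta prior is conjugate to a Binomial/Bernoulli likelihood; the update adds successes to α and failures to β.
Posterior: Beta(α+k, β+n−k) = Beta(11.1+2, 6.8+23) = Beta(13.1, 29.8).
Var = αβ/((α+β)²(α+β+1)) = 13.1·29.8/(42.9²·43.9) = 0.004832.

0.004832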